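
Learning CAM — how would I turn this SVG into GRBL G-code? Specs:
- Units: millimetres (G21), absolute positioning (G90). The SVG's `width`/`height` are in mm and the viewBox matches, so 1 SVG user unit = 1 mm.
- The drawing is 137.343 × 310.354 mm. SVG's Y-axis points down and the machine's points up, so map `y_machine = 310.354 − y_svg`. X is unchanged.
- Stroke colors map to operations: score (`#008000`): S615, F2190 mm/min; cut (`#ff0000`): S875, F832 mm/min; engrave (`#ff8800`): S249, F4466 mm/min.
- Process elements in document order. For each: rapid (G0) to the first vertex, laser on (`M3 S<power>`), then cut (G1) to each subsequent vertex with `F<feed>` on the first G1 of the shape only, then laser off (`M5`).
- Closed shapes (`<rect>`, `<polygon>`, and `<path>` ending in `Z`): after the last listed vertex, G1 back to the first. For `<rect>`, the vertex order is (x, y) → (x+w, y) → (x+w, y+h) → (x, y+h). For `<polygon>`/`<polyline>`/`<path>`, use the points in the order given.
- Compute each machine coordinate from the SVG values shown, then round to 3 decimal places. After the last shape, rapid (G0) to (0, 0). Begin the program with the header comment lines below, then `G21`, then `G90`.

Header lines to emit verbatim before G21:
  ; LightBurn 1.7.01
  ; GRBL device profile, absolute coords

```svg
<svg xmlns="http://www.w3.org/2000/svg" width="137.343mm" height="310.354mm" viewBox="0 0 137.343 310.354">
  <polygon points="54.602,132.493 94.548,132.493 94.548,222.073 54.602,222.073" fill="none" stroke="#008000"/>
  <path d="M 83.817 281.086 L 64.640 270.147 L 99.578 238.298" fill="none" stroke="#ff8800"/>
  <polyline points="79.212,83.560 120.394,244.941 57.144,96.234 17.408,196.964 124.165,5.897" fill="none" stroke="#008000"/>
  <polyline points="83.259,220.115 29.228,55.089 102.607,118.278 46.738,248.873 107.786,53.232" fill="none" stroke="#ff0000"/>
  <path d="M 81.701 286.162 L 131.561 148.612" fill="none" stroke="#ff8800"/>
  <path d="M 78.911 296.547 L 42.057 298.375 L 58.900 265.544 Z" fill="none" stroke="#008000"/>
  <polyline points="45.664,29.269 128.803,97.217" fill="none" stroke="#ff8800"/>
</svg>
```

viewBox `0 0 137.343 310.354` with mm width/height → 1 unit = 1 mm. Flip: y_m = 310.354 − y_svg.

**Shape 1** — `<polygon>` rectangle, stroke `#008000` → score (S615, F2190). Machine vertices: (54.602,177.861) → (94.548,177.861) → (94.548,88.281) → (54.602,88.281) → (54.602,177.861). Closed: final G1 returns to the first vertex.

**Shape 2** — `<path>` open polyline, stroke `#ff8800` → engrave (S249, F4466). Machine vertices: (83.817,29.268) → (64.640,40.207) → (99.578,72.056). Open path.

**Shape 3** — `<polyline>` open polyline, stroke `#008000` → score (S615, F2190). Machine vertices: (79.212,226.794) → (120.394,65.413) → (57.144,214.120) → (17.408,113.390) → (124.165,304.457). Open path.

**Shape 4** — `<polyline>` open polyline, stroke `#ff0000` → cut (S875, F832). Machine vertices: (83.259,90.239) → (29.228,255.265) → (102.607,192.076) → (46.738,61.481) → (107.786,257.122). Open path.

**Shape 5** — `<path>` line segment, stroke `#ff8800` → engrave (S249, F4466). Machine vertices: (81.701,24.192) → (131.561,161.742). Open path.

**Shape 6** — `<path>` regular polygon, stroke `#008000` → score (S615, F2190). Machine vertices: (78.911,13.807) → (42.057,11.979) → (58.900,44.810) → (78.911,13.807). Closed: final G1 returns to the first vertex.

**Shape 7** — `<polyline>` line segment, stroke `#ff8800` → engrave (S249, F4466). Machine vertices: (45.664,281.085) → (128.803,213.137). Open path.

; LightBurn 1.7.01
; GRBL device profile, absolute coords
G21
G90
G0 X54.602 Y177.861
M3 S615
G1 X94.548 Y177.861 F2190
G1 X94.548 Y88.281
G1 X54.602 Y88.281
G1 X54.602 Y177.861
M5
G0 X83.817 Y29.268
M3 S249
G1 X64.640 Y40.207 F4466
G1 X99.578 Y72.056
M5
G0 X79.212 Y226.794
M3 S615
G1 X120.394 Y65.413 F2190
G1 X57.144 Y214.120
G1 X17.408 Y113.390
G1 X124.165 Y304.457
M5
G0 X83.259 Y90.239
M3 S875
G1 X29.228 Y255.265 F832
G1 X102.607 Y192.076
G1 X46.738 Y61.481
G1 X107.786 Y257.122
M5
G0 X81.701 Y24.192
M3 S249
G1 X131.561 Y161.742 F4466
M5
G0 X78.911 Y13.807
M3 S615
G1 X42.057 Y11.979 F2190
G1 X58.900 Y44.810
G1 X78.911 Y13.807
M5
G0 X45.664 Y281.085
M3 S249
G1 X128.803 Y213.137 F4466
M5
G0 X0.000 Y0.000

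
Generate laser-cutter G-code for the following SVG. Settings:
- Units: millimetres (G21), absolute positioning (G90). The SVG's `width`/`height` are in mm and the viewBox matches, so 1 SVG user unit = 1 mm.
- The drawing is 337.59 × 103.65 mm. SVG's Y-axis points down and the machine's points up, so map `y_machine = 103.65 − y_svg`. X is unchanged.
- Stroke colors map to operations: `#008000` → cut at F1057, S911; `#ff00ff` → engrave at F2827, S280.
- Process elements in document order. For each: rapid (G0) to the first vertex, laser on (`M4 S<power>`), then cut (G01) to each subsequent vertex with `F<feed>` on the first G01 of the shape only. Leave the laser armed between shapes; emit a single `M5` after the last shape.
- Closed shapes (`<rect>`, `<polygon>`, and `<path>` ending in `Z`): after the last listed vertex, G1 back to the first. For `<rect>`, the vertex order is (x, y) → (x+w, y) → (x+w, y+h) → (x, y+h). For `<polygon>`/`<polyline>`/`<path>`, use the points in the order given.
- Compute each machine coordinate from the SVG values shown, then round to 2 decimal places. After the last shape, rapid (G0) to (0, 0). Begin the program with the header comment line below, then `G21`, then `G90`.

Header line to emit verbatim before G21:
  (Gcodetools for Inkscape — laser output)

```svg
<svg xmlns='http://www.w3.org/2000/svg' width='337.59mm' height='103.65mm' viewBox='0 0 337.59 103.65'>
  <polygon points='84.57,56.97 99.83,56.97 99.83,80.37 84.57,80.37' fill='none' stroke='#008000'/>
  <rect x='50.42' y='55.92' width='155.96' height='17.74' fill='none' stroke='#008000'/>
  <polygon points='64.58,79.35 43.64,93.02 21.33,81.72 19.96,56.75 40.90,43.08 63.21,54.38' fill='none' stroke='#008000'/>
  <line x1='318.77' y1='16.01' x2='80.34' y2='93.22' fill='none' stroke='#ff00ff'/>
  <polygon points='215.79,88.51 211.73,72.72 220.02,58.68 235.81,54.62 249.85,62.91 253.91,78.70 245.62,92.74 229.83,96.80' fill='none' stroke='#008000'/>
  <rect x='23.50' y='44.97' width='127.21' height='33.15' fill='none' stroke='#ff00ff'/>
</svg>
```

(Gcodetools for Inkscape — laser output)
G21
G90
G0 X84.57 Y46.68
M4 S911
G01 X99.83 Y46.68 F1057
G01 X99.83 Y23.28
G01 X84.57 Y23.28
G01 X84.57 Y46.68
G0 X50.42 Y47.73
M4 S911
G01 X206.38 Y47.73 F1057
G01 X206.38 Y29.99
G01 X50.42 Y29.99
G01 X50.42 Y47.73
G0 X64.58 Y24.30
M4 S911
G01 X43.64 Y10.63 F1057
G01 X21.33 Y21.93
G01 X19.96 Y46.90
G01 X40.90 Y60.57
G01 X63.21 Y49.27
G01 X64.58 Y24.30
G0 X318.77 Y87.64
M4 S280
G01 X80.34 Y10.43 F2827
G0 X215.79 Y15.14
M4 S911
G01 X211.73 Y30.93 F1057
G01 X220.02 Y44.97
G01 X235.81 Y49.03
G01 X249.85 Y40.74
G01 X253.91 Y24.95
G01 X245.62 Y10.91
G01 X229.83 Y6.85
G01 X215.79 Y15.14
G0 X23.50 Y58.68
M4 S280
G01 X150.71 Y58.68 F2827
G01 X150.71 Y25.53
G01 X23.50 Y25.53
G01 X23.50 Y58.68
M5
G0 X0.00 Y0.00

Since the viewBox matches the mm dimensions, user units are millimetres directly. The only transform is the Y-flip y_m = 103.65 − y_svg.

Shape 1 is a rectangle drawn with `<polygon>`. Its stroke #008000 means cut at S911, F1057. After flipping Y the toolpath is (84.57,46.68) → (99.83,46.68) → (99.83,23.28) → (84.57,23.28) → (84.57,46.68), returning to the start.

Shape 2 is a rectangle drawn with `<rect>`. Its stroke #008000 means cut at S911, F1057. After flipping Y the toolpath is (50.42,47.73) → (206.38,47.73) → (206.38,29.99) → (50.42,29.99) → (50.42,47.73), returning to the start.

Shape 3 is a regular polygon drawn with `<polygon>`. Its stroke #008000 means cut at S911, F1057. After flipping Y the toolpath is (64.58,24.30) → (43.64,10.63) → (21.33,21.93) → (19.96,46.90) → (40.90,60.57) → (63.21,49.27) → (64.58,24.30), returning to the start.

Shape 4 is a line segment drawn with `<line>`. Its stroke #ff00ff means engrave at S280, F2827. After flipping Y the toolpath is (318.77,87.64) → (80.34,10.43).

Shape 5 is a regular polygon drawn with `<polygon>`. Its stroke #008000 means cut at S911, F1057. After flipping Y the toolpath is (215.79,15.14) → (211.73,30.93) → (220.02,44.97) → (235.81,49.03) → (249.85,40.74) → (253.91,24.95) → (245.62,10.91) → (229.83,6.85) → (215.79,15.14), returning to the start.

Shape 6 is a rectangle drawn with `<rect>`. Its stroke #ff00ff means engrave at S280, F2827. After flipping Y the toolpath is (23.50,58.68) → (150.71,58.68) → (150.71,25.53) → (23.50,25.53) → (23.50,58.68), returning to the start.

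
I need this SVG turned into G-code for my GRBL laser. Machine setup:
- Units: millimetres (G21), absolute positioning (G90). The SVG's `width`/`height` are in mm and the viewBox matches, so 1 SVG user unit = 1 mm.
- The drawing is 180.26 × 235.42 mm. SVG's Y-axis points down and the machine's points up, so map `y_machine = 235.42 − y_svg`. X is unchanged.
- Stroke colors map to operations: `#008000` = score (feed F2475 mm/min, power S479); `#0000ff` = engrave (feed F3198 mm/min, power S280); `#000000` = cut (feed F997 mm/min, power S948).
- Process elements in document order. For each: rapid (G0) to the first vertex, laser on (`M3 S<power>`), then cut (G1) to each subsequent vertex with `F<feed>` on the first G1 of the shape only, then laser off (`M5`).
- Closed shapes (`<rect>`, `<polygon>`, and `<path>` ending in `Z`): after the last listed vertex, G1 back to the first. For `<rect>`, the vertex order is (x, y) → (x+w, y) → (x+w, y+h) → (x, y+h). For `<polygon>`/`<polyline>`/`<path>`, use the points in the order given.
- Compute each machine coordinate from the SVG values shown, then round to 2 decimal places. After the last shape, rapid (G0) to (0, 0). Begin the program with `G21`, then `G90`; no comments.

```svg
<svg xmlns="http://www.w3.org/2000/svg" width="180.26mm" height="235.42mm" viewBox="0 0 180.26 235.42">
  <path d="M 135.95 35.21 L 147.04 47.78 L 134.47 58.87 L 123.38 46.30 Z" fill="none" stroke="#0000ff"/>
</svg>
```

viewBox `0 0 180.26 235.42` with mm width/height → 1 unit = 1 mm. Flip: y_m = 235.42 − y_svg.

**Shape 1** — `<path>` regular polygon, stroke `#0000ff` → engrave (S280, F3198). Machine vertices: (135.95,200.21) → (147.04,187.64) → (134.47,176.55) → (123.38,189.12) → (135.95,200.21). Closed: final G1 returns to the first vertex.

G21
G90
G0 X135.95 Y200.21
M3 S280
G1 X147.04 Y187.64 F3198
G1 X134.47 Y176.55
G1 X123.38 Y189.12
G1 X135.95 Y200.21
M5
G0 X0.00 Y0.00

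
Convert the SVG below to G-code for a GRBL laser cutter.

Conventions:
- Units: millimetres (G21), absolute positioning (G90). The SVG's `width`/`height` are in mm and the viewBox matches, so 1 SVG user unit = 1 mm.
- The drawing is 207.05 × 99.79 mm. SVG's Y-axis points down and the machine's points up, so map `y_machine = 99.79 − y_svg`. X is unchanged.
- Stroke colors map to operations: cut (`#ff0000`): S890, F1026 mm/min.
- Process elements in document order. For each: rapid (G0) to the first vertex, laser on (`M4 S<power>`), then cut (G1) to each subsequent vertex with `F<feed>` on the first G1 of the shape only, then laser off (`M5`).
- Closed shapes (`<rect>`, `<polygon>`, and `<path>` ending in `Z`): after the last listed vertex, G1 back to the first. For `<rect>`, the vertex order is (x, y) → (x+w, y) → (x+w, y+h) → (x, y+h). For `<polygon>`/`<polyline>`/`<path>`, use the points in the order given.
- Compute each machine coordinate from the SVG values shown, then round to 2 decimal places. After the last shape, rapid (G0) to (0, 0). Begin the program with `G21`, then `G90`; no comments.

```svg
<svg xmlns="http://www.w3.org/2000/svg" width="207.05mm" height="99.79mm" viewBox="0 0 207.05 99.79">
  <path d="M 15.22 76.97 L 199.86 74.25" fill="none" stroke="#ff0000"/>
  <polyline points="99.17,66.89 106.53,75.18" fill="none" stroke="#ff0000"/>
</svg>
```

viewBox `0 0 207.05 99.79` with mm width/height → 1 unit = 1 mm. Flip: y_m = 99.79 − y_svg.

**Shape 1** — `<path>` line segment, stroke `#ff0000` → cut (S890, F1026). Machine vertices: (15.22,22.82) → (199.86,25.54). Open path.

**Shape 2** — `<polyline>` line segment, stroke `#ff0000` → cut (S890, F1026). Machine vertices: (99.17,32.90) → (106.53,24.61). Open path.

G21
G90
G0 X15.22 Y22.82
M4 S890
G1 X199.86 Y25.54 F1026
M5
G0 X99.17 Y32.90
M4 S890
G1 X106.53 Y24.61 F1026
M5
G0 X0.00 Y0.00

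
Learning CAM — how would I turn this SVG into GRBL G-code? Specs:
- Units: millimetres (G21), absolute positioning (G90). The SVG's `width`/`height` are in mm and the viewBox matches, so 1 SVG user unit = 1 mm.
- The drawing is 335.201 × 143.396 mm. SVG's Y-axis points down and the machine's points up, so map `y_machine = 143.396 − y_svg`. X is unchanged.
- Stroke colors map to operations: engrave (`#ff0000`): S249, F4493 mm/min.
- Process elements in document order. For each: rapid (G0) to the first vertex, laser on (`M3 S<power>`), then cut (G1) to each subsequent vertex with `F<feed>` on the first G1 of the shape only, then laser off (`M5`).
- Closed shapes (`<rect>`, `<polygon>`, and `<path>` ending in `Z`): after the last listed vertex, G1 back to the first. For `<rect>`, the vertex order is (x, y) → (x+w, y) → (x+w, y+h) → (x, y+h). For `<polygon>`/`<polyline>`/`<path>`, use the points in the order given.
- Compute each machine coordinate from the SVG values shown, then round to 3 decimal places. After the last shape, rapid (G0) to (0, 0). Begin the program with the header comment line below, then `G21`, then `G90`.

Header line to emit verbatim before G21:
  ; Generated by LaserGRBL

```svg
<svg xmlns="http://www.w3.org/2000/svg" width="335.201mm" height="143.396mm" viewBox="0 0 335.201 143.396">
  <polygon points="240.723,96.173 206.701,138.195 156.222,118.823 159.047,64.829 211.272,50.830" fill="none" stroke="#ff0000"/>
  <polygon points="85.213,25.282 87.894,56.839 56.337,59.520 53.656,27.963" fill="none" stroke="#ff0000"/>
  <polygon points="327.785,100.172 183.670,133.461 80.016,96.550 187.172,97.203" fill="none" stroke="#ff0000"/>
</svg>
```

; Generated by LaserGRBL
G21
G90
G0 X240.723 Y47.223
M3 S249
G1 X206.701 Y5.201 F4493
G1 X156.222 Y24.573
G1 X159.047 Y78.567
G1 X211.272 Y92.566
G1 X240.723 Y47.223
M5
G0 X85.213 Y118.114
M3 S249
G1 X87.894 Y86.557 F4493
G1 X56.337 Y83.876
G1 X53.656 Y115.433
G1 X85.213 Y118.114
M5
G0 X327.785 Y43.224
M3 S249
G1 X183.670 Y9.935 F4493
G1 X80.016 Y46.846
G1 X187.172 Y46.193
G1 X327.785 Y43.224
M5
G0 X0.000 Y0.000

Since the viewBox matches the mm dimensions, user units are millimetres directly. The only transform is the Y-flip y_m = 143.396 − y_svg.

Shape 1 is a regular polygon drawn with `<polygon>`. Its stroke #ff0000 means engrave at S249, F4493. After flipping Y the toolpath is (240.723,47.223) → (206.701,5.201) → (156.222,24.573) → (159.047,78.567) → (211.272,92.566) → (240.723,47.223), returning to the start.

Shape 2 is a regular polygon drawn with `<polygon>`. Its stroke #ff0000 means engrave at S249, F4493. After flipping Y the toolpath is (85.213,118.114) → (87.894,86.557) → (56.337,83.876) → (53.656,115.433) → (85.213,118.114), returning to the start.

Shape 3 is a closed polygon drawn with `<polygon>`. Its stroke #ff0000 means engrave at S249, F4493. After flipping Y the toolpath is (327.785,43.224) → (183.670,9.935) → (80.016,46.846) → (187.172,46.193) → (327.785,43.224), returning to the start.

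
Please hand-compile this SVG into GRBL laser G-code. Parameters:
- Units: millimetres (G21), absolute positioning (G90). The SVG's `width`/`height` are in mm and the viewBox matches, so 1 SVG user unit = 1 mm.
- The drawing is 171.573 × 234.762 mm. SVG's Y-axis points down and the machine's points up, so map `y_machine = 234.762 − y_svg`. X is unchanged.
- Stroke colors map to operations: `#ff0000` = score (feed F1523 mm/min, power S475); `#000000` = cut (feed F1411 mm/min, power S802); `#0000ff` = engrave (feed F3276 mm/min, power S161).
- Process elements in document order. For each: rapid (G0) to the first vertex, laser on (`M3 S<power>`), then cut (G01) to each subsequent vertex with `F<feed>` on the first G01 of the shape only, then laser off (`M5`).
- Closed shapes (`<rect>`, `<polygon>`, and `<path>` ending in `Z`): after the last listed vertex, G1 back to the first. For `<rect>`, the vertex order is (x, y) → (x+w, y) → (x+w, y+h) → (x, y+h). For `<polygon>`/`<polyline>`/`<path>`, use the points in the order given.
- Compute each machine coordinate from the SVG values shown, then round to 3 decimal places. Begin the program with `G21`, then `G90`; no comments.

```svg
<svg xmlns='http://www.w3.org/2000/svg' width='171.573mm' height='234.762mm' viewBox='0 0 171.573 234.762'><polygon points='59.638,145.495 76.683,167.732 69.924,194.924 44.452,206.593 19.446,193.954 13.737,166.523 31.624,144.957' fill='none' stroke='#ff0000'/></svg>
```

viewBox `0 0 171.573 234.762` with mm width/height → 1 unit = 1 mm. Flip: y_m = 234.762 − y_svg.

**Shape 1** — `<polygon>` regular polygon, stroke `#ff0000` → score (S475, F1523). Machine vertices: (59.638,89.267) → (76.683,67.030) → (69.924,39.838) → (44.452,28.169) → (19.446,40.808) → (13.737,68.239) → (31.624,89.805) → (59.638,89.267). Closed: final G1 returns to the first vertex.

G21
G90
G0 X59.638 Y89.267
M3 S475
G01 X76.683 Y67.030 F1523
G01 X69.924 Y39.838
G01 X44.452 Y28.169
G01 X19.446 Y40.808
G01 X13.737 Y68.239
G01 X31.624 Y89.805
G01 X59.638 Y89.267
M5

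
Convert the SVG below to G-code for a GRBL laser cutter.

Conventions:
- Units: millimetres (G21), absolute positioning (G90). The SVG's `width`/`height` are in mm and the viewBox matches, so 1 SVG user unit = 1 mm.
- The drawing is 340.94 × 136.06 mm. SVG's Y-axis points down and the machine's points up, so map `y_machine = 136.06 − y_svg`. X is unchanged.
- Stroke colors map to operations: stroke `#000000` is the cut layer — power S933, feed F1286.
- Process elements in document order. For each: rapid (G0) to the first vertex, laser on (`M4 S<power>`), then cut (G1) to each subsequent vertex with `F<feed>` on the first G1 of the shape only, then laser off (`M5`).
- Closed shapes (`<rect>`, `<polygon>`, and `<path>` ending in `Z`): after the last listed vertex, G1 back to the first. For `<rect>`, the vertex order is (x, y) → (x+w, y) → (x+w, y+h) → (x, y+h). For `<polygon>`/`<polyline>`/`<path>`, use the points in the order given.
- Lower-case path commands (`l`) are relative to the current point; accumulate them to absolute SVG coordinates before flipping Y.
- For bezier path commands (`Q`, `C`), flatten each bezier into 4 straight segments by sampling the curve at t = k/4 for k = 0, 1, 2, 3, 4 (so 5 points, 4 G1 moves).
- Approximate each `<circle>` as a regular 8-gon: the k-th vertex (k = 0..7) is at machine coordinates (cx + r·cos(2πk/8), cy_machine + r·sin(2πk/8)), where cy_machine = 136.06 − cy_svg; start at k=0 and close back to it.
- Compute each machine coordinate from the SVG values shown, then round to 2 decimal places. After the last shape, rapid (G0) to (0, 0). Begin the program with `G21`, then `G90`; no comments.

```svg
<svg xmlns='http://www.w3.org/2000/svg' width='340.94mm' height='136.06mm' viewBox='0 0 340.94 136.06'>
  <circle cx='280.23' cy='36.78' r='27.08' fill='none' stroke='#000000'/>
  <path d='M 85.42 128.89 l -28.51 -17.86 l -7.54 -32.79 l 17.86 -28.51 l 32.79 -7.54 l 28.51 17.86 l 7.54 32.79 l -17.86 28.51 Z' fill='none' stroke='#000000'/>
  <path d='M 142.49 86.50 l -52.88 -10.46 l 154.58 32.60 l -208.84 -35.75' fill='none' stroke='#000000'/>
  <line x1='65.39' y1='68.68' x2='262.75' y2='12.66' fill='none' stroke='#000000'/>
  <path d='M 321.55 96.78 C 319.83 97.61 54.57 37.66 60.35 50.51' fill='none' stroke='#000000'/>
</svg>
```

G21
G90
G0 X307.31 Y99.28
M4 S933
G1 X299.38 Y118.43 F1286
G1 X280.23 Y126.36
G1 X261.08 Y118.43
G1 X253.15 Y99.28
G1 X261.08 Y80.13
G1 X280.23 Y72.20
G1 X299.38 Y80.13
G1 X307.31 Y99.28
M5
G0 X85.42 Y7.17
M4 S933
G1 X56.91 Y25.03 F1286
G1 X49.37 Y57.82
G1 X67.23 Y86.33
G1 X100.02 Y93.87
G1 X128.53 Y76.01
G1 X136.07 Y43.22
G1 X118.21 Y14.71
G1 X85.42 Y7.17
M5
G0 X142.49 Y49.56
M4 S933
G1 X89.61 Y60.02 F1286
G1 X244.19 Y27.42
G1 X35.35 Y63.17
M5
G0 X65.39 Y67.38
M4 S933
G1 X262.75 Y123.40 F1286
M5
G0 X321.55 Y39.28
M4 S933
G1 X279.20 Y47.97 F1286
G1 X188.14 Y66.92
G1 X98.48 Y83.62
G1 X60.35 Y85.55
M5
G0 X0.00 Y0.00

viewBox `0 0 340.94 136.06` with mm width/height → 1 unit = 1 mm. Flip: y_m = 136.06 − y_svg.

**Shape 1** — `<circle>` circle, stroke `#000000` → cut (S933, F1286). Machine vertices: (307.31,99.28) → (299.38,118.43) → (280.23,126.36) → (261.08,118.43) → (253.15,99.28) → (261.08,80.13) → (280.23,72.20) → (299.38,80.13) → (307.31,99.28). Closed: final G1 returns to the first vertex.

**Shape 2** — `<path>` regular polygon, stroke `#000000` → cut (S933, F1286). Machine vertices: (85.42,7.17) → (56.91,25.03) → (49.37,57.82) → (67.23,86.33) → (100.02,93.87) → (128.53,76.01) → (136.07,43.22) → (118.21,14.71) → (85.42,7.17). Closed: final G1 returns to the first vertex.

**Shape 3** — `<path>` open polyline, stroke `#000000` → cut (S933, F1286). Machine vertices: (142.49,49.56) → (89.61,60.02) → (244.19,27.42) → (35.35,63.17). Open path.

**Shape 4** — `<line>` line segment, stroke `#000000` → cut (S933, F1286). Machine vertices: (65.39,67.38) → (262.75,123.40). Open path.

**Shape 5** — `<path>` cubic bezier, stroke `#000000` → cut (S933, F1286). Control points (SVG): P0=(321.55,96.78), P1=(319.83,97.61), P2=(54.57,37.66), P3=(60.35,50.51); sampled at t=k/4. Machine vertices: (321.55,39.28) → (279.20,47.97) → (188.14,66.92) → (98.48,83.62) → (60.35,85.55). Open path.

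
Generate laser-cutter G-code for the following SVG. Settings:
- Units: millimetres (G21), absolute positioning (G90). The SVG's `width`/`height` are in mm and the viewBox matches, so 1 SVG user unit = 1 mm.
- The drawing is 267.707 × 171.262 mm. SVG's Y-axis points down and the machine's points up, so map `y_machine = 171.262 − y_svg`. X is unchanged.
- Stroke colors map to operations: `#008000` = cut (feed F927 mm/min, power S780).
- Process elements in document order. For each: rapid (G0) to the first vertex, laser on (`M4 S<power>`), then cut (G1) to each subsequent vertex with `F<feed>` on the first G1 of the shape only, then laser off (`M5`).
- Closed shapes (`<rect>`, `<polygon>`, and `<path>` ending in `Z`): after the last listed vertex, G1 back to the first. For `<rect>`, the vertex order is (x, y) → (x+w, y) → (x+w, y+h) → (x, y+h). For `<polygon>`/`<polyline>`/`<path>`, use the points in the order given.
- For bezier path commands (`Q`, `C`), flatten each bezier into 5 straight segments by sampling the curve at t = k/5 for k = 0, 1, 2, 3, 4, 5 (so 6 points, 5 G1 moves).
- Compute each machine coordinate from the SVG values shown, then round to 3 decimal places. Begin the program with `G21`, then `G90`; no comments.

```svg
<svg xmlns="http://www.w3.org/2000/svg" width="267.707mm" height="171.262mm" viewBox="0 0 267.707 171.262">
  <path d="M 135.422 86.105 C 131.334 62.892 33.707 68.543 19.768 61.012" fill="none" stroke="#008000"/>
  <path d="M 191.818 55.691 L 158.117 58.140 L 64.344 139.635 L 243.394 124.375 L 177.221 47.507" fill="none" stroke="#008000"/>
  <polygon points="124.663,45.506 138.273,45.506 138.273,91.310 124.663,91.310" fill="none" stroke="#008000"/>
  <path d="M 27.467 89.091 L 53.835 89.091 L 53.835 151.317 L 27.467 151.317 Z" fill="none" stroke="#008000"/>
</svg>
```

G21
G90
G0 X135.422 Y85.157
M4 S780
G1 X123.162 Y95.957 F927
G1 X96.960 Y101.849
G1 X65.323 Y104.849
G1 X36.756 Y106.977
G1 X19.768 Y110.250
M5
G0 X191.818 Y115.571
M4 S780
G1 X158.117 Y113.122 F927
G1 X64.344 Y31.627
G1 X243.394 Y46.887
G1 X177.221 Y123.755
M5
G0 X124.663 Y125.756
M4 S780
G1 X138.273 Y125.756 F927
G1 X138.273 Y79.952
G1 X124.663 Y79.952
G1 X124.663 Y125.756
M5
G0 X27.467 Y82.171
M4 S780
G1 X53.835 Y82.171 F927
G1 X53.835 Y19.945
G1 X27.467 Y19.945
G1 X27.467 Y82.171
M5

1 u = 1 mm; y_m = 171.262 − y.

[1] `<path>` cubic bezier, #008000→cut S780 F927: (135.422,85.157) → (123.162,95.957) → (96.960,101.849) → (65.323,104.849) → (36.756,106.977) → (19.768,110.250)

[2] `<path>` open polyline, #008000→cut S780 F927: (191.818,115.571) → (158.117,113.122) → (64.344,31.627) → (243.394,46.887) → (177.221,123.755)

[3] `<polygon>` rectangle, #008000→cut S780 F927: (124.663,125.756) → (138.273,125.756) → (138.273,79.952) → (124.663,79.952) → (124.663,125.756) (closed)

[4] `<path>` rectangle, #008000→cut S780 F927: (27.467,82.171) → (53.835,82.171) → (53.835,19.945) → (27.467,19.945) → (27.467,82.171) (closed)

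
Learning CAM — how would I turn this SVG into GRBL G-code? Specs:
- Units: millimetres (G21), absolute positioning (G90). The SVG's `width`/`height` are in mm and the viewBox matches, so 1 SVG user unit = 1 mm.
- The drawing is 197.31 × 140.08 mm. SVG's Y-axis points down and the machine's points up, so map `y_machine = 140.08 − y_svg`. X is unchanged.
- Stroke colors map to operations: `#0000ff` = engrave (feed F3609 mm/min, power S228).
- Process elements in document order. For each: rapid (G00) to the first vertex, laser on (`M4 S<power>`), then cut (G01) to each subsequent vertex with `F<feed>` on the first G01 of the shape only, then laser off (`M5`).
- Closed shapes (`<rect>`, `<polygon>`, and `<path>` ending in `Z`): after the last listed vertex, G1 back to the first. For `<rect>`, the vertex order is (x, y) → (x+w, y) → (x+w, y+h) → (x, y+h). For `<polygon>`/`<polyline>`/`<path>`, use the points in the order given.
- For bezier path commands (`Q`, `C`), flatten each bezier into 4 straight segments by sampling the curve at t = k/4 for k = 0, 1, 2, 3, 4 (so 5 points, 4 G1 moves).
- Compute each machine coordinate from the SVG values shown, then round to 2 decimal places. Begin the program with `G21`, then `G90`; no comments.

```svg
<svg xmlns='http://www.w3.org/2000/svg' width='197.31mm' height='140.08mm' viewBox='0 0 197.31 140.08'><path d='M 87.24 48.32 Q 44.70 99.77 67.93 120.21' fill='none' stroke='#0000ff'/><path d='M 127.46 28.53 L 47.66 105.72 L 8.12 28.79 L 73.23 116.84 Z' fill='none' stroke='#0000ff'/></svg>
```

Since the viewBox matches the mm dimensions, user units are millimetres directly. The only transform is the Y-flip y_m = 140.08 − y_svg.

Shape 1 is a quadratic bezier drawn with `<path>`. Its stroke #0000ff means engrave at S228, F3609. After flipping Y the toolpath is (87.24,91.76) → (70.08,67.97) → (61.14,48.06) → (60.43,32.03) → (67.93,19.87).

Shape 2 is a closed polygon drawn with `<path>`. Its stroke #0000ff means engrave at S228, F3609. After flipping Y the toolpath is (127.46,111.55) → (47.66,34.36) → (8.12,111.29) → (73.23,23.24) → (127.46,111.55), returning to the start.

G21
G90
G00 X87.24 Y91.76
M4 S228
G01 X70.08 Y67.97 F3609
G01 X61.14 Y48.06
G01 X60.43 Y32.03
G01 X67.93 Y19.87
M5
G00 X127.46 Y111.55
M4 S228
G01 X47.66 Y34.36 F3609
G01 X8.12 Y111.29
G01 X73.23 Y23.24
G01 X127.46 Y111.55
M5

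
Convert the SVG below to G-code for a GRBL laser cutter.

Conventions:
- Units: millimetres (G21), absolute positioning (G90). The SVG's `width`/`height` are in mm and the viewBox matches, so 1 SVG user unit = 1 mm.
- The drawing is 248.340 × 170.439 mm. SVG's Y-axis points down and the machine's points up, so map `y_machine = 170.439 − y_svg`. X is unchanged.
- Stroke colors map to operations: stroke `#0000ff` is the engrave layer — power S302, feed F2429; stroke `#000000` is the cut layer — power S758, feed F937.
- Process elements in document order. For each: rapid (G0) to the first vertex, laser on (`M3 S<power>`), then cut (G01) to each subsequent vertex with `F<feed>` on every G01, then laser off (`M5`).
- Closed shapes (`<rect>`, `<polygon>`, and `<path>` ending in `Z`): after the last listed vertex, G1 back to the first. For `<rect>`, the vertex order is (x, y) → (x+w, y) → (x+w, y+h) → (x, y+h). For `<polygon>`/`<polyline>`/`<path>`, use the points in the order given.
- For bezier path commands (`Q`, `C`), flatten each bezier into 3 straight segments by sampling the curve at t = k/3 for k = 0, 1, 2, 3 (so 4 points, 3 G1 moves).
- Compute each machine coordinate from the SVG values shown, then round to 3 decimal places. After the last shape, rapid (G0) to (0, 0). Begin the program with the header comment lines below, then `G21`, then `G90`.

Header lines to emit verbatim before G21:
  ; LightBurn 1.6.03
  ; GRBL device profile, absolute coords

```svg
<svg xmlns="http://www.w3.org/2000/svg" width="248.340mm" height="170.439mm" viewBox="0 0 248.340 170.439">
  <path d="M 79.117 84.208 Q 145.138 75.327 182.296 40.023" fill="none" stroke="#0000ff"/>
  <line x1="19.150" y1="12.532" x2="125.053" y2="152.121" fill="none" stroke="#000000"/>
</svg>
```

; LightBurn 1.6.03
; GRBL device profile, absolute coords
G21
G90
G0 X79.117 Y86.231
M3 S302
G01 X119.924 Y95.088 F2429
G01 X154.317 Y109.816 F2429
G01 X182.296 Y130.416 F2429
M5
G0 X19.150 Y157.907
M3 S758
G01 X125.053 Y18.318 F937
M5
G0 X0.000 Y0.000

1 u = 1 mm; y_m = 170.439 − y.

[1] `<path>` quadratic bezier, #0000ff→engrave S302 F2429: (79.117,86.231) → (119.924,95.088) → (154.317,109.816) → (182.296,130.416)

[2] `<line>` line segment, #000000→cut S758 F937: (19.150,157.907) → (125.053,18.318)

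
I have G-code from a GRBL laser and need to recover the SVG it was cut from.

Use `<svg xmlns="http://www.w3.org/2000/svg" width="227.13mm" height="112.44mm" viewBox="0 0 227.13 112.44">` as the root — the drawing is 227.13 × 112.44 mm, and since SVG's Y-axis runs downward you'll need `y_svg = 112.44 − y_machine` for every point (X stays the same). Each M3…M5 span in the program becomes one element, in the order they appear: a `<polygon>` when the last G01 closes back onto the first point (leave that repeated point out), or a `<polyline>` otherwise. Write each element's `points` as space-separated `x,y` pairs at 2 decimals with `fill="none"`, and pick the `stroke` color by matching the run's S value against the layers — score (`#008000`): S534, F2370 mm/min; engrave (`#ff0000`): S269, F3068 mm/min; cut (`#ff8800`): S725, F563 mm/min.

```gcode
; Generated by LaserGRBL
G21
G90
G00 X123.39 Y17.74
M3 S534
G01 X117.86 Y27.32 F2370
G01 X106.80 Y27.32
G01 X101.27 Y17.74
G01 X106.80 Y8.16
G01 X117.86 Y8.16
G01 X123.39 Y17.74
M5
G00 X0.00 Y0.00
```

Machine Y-up, SVG Y-down with viewBox height 112.44, so y_svg = 112.44 − y_machine; X carries over. Every run uses S534, so all elements get stroke `#008000` (score).

Run 1: The run returns to its start, so emit a `<polygon>` with points (Y-flipped): 123.39,94.70 117.86,85.12 106.80,85.12 101.27,94.70 106.80,104.28 117.86,104.28.

<svg xmlns="http://www.w3.org/2000/svg" width="227.13mm" height="112.44mm" viewBox="0 0 227.13 112.44">
  <polygon points="123.39,94.70 117.86,85.12 106.80,85.12 101.27,94.70 106.80,104.28 117.86,104.28" fill="none" stroke="#008000"/>
</svg>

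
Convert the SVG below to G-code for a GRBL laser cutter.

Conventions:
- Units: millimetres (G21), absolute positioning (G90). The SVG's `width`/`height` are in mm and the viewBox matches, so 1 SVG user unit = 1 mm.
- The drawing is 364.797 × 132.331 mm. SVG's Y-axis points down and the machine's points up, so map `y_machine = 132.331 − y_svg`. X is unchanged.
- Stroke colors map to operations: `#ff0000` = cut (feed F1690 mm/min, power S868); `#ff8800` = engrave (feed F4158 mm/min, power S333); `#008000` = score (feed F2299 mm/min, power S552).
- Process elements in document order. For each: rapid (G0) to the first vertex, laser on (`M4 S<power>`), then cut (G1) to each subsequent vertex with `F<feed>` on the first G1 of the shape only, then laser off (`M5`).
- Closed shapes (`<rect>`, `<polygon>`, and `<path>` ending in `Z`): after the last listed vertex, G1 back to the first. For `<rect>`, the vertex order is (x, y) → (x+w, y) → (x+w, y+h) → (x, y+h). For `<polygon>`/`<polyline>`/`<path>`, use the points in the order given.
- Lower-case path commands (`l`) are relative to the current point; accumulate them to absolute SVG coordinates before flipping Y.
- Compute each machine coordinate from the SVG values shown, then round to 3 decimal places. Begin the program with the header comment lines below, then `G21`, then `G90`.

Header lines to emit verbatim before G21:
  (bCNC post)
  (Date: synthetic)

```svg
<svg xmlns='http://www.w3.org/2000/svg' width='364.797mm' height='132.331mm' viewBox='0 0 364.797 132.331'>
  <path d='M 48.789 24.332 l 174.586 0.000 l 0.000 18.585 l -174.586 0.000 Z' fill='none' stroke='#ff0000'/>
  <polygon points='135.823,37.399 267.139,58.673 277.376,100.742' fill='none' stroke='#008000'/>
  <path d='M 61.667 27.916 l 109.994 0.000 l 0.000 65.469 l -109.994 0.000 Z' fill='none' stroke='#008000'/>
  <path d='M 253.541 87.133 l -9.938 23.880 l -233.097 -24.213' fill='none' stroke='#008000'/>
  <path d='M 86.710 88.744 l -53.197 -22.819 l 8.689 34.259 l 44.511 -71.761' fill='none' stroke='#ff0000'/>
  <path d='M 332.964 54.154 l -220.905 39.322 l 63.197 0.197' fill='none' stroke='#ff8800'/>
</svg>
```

(bCNC post)
(Date: synthetic)
G21
G90
G0 X48.789 Y107.999
M4 S868
G1 X223.375 Y107.999 F1690
G1 X223.375 Y89.414
G1 X48.789 Y89.414
G1 X48.789 Y107.999
M5
G0 X135.823 Y94.932
M4 S552
G1 X267.139 Y73.658 F2299
G1 X277.376 Y31.589
G1 X135.823 Y94.932
M5
G0 X61.667 Y104.415
M4 S552
G1 X171.661 Y104.415 F2299
G1 X171.661 Y38.946
G1 X61.667 Y38.946
G1 X61.667 Y104.415
M5
G0 X253.541 Y45.198
M4 S552
G1 X243.603 Y21.318 F2299
G1 X10.506 Y45.531
M5
G0 X86.710 Y43.587
M4 S868
G1 X33.513 Y66.406 F1690
G1 X42.202 Y32.147
G1 X86.713 Y103.908
M5
G0 X332.964 Y78.177
M4 S333
G1 X112.059 Y38.855 F4158
G1 X175.256 Y38.658
M5

viewBox `0 0 364.797 132.331` with mm width/height → 1 unit = 1 mm. Flip: y_m = 132.331 − y_svg.

**Shape 1** — `<path>` rectangle, stroke `#ff0000` → cut (S868, F1690). Machine vertices: (48.789,107.999) → (223.375,107.999) → (223.375,89.414) → (48.789,89.414) → (48.789,107.999). Closed: final G1 returns to the first vertex.

**Shape 2** — `<polygon>` closed polygon, stroke `#008000` → score (S552, F2299). Machine vertices: (135.823,94.932) → (267.139,73.658) → (277.376,31.589) → (135.823,94.932). Closed: final G1 returns to the first vertex.

**Shape 3** — `<path>` rectangle, stroke `#008000` → score (S552, F2299). Machine vertices: (61.667,104.415) → (171.661,104.415) → (171.661,38.946) → (61.667,38.946) → (61.667,104.415). Closed: final G1 returns to the first vertex.

**Shape 4** — `<path>` open polyline, stroke `#008000` → score (S552, F2299). Machine vertices: (253.541,45.198) → (243.603,21.318) → (10.506,45.531). Open path.

**Shape 5** — `<path>` open polyline, stroke `#ff0000` → cut (S868, F1690). Machine vertices: (86.710,43.587) → (33.513,66.406) → (42.202,32.147) → (86.713,103.908). Open path.

**Shape 6** — `<path>` open polyline, stroke `#ff8800` → engrave (S333, F4158). Machine vertices: (332.964,78.177) → (112.059,38.855) → (175.256,38.658). Open path.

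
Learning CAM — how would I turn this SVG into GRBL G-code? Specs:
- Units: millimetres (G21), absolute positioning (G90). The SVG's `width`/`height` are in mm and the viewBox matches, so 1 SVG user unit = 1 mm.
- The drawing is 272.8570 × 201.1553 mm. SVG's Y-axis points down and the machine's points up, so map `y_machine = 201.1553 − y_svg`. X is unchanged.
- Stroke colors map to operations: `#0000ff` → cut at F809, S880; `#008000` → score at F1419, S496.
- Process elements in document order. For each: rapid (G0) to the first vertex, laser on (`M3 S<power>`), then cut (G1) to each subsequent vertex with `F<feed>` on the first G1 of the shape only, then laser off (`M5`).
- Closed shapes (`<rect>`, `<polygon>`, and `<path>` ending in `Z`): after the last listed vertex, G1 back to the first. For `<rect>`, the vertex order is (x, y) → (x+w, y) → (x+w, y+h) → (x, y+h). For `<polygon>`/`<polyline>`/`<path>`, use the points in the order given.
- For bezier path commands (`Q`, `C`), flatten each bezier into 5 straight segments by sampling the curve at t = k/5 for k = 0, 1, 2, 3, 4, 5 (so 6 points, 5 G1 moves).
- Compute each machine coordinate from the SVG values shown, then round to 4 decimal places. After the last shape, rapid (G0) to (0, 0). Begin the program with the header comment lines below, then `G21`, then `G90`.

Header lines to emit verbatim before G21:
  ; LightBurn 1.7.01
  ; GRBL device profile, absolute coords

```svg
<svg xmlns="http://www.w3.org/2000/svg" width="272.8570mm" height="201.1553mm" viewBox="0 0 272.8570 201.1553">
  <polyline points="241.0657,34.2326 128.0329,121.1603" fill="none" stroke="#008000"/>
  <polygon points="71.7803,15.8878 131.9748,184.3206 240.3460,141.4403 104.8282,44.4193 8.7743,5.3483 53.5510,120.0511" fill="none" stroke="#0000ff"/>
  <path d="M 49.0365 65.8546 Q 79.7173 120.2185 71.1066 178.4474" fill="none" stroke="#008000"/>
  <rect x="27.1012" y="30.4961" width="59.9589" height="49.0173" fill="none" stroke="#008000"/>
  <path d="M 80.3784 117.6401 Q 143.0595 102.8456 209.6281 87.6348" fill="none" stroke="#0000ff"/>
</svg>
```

; LightBurn 1.7.01
; GRBL device profile, absolute coords
G21
G90
G0 X241.0657 Y166.9227
M3 S496
G1 X128.0329 Y79.9950 F1419
M5
G0 X71.7803 Y185.2675
M3 S880
G1 X131.9748 Y16.8347 F809
G1 X240.3460 Y59.7150
G1 X104.8282 Y156.7360
G1 X8.7743 Y195.8070
G1 X53.5510 Y81.1042
G1 X71.7803 Y185.2675
M5
G0 X49.0365 Y135.3007
M3 S496
G1 X59.7372 Y113.4005 F1419
G1 X67.2945 Y91.1912
G1 X71.7085 Y68.6726
G1 X72.9792 Y45.8449
G1 X71.1066 Y22.7079
M5
G0 X27.1012 Y170.6592
M3 S496
G1 X87.0601 Y170.6592 F1419
G1 X87.0601 Y121.6419
G1 X27.1012 Y121.6419
G1 X27.1012 Y170.6592
M5
G0 X80.3784 Y83.5152
M3 S880
G1 X105.6063 Y89.4497 F809
G1 X131.1453 Y95.4174
G1 X156.9952 Y101.4185
G1 X183.1562 Y107.4528
G1 X209.6281 Y113.5205
M5
G0 X0.0000 Y0.0000

viewBox `0 0 272.8570 201.1553` with mm width/height → 1 unit = 1 mm. Flip: y_m = 201.1553 − y_svg.

**Shape 1** — `<polyline>` line segment, stroke `#008000` → score (S496, F1419). Machine vertices: (241.0657,166.9227) → (128.0329,79.9950). Open path.

**Shape 2** — `<polygon>` closed polygon, stroke `#0000ff` → cut (S880, F809). Machine vertices: (71.7803,185.2675) → (131.9748,16.8347) → (240.3460,59.7150) → (104.8282,156.7360) → (8.7743,195.8070) → (53.5510,81.1042) → (71.7803,185.2675). Closed: final G1 returns to the first vertex.

**Shape 3** — `<path>` quadratic bezier, stroke `#008000` → score (S496, F1419). Control points (SVG): P0=(49.0365,65.8546), P1=(79.7173,120.2185), P2=(71.1066,178.4474); sampled at t=k/5. Machine vertices: (49.0365,135.3007) → (59.7372,113.4005) → (67.2945,91.1912) → (71.7085,68.6726) → (72.9792,45.8449) → (71.1066,22.7079). Open path.

**Shape 4** — `<rect>` rectangle, stroke `#008000` → score (S496, F1419). Machine vertices: (27.1012,170.6592) → (87.0601,170.6592) → (87.0601,121.6419) → (27.1012,121.6419) → (27.1012,170.6592). Closed: final G1 returns to the first vertex.

**Shape 5** — `<path>` quadratic bezier, stroke `#0000ff` → cut (S880, F809). Control points (SVG): P0=(80.3784,117.6401), P1=(143.0595,102.8456), P2=(209.6281,87.6348); sampled at t=k/5. Machine vertices: (80.3784,83.5152) → (105.6063,89.4497) → (131.1453,95.4174) → (156.9952,101.4185) → (183.1562,107.4528) → (209.6281,113.5205). Open path.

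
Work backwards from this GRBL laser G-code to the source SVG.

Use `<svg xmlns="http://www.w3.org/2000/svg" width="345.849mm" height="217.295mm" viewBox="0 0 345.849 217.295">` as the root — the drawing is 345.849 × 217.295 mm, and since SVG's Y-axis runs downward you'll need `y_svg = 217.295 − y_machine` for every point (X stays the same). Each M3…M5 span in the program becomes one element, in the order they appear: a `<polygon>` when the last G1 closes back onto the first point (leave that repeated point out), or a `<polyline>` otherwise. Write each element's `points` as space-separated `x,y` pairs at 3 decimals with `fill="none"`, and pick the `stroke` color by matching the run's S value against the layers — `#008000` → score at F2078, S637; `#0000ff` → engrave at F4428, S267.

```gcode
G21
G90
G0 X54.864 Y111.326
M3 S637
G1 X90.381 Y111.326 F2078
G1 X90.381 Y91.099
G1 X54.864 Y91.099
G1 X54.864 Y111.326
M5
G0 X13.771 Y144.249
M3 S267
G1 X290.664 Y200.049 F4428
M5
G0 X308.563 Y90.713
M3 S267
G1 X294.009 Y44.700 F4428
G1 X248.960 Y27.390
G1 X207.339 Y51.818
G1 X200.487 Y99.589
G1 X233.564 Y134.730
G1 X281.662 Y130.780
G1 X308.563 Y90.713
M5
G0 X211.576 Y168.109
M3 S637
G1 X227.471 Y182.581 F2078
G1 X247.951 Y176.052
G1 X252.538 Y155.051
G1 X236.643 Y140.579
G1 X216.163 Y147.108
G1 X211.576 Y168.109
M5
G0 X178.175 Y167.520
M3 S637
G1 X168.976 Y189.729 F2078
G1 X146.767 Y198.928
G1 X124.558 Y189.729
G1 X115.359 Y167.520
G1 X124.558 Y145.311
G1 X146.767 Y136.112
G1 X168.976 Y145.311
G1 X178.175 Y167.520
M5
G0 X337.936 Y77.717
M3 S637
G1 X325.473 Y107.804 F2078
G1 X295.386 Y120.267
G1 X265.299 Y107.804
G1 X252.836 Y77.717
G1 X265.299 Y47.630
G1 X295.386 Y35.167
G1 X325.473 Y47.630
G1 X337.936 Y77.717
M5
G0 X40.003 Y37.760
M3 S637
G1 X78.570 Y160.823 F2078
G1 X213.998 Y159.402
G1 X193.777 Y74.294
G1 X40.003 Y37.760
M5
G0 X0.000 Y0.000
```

Each laser-on run becomes one SVG element. Flip Y back into SVG space with y_svg = 217.295 − y_machine.

Run 1: the run's S637 means `#008000` (score). The run returns to its start, so emit a `<polygon>` with points (Y-flipped): 54.864,105.969 90.381,105.969 90.381,126.196 54.864,126.196.

Run 2: power S267 maps to stroke `#0000ff` (engrave). The run is open, so emit a `<polyline>` with points (Y-flipped): 13.771,73.046 290.664,17.246.

Run 3: the run's S267 means `#0000ff` (engrave). The run returns to its start, so emit a `<polygon>` with points (Y-flipped): 308.563,126.582 294.009,172.595 248.960,189.905 207.339,165.477 200.487,117.706 233.564,82.565 281.662,86.515.

Run 4: S637 ⇒ score layer `#008000`. The run returns to its start, so emit a `<polygon>` with points (Y-flipped): 211.576,49.186 227.471,34.714 247.951,41.243 252.538,62.244 236.643,76.716 216.163,70.187.

Run 5: power S637 maps to stroke `#008000` (score). The run returns to its start, so emit a `<polygon>` with points (Y-flipped): 178.175,49.775 168.976,27.566 146.767,18.367 124.558,27.566 115.359,49.775 124.558,71.984 146.767,81.183 168.976,71.984.

Run 6: S637 ⇒ score layer `#008000`. The run returns to its start, so emit a `<polygon>` with points (Y-flipped): 337.936,139.578 325.473,109.491 295.386,97.028 265.299,109.491 252.836,139.578 265.299,169.665 295.386,182.128 325.473,169.665.

Run 7: S637 ⇒ score layer `#008000`. The run returns to its start, so emit a `<polygon>` with points (Y-flipped): 40.003,179.535 78.570,56.472 213.998,57.893 193.777,143.001.

<svg xmlns="http://www.w3.org/2000/svg" width="345.849mm" height="217.295mm" viewBox="0 0 345.849 217.295">
  <polygon points="54.864,105.969 90.381,105.969 90.381,126.196 54.864,126.196" fill="none" stroke="#008000"/>
  <polyline points="13.771,73.046 290.664,17.246" fill="none" stroke="#0000ff"/>
  <polygon points="308.563,126.582 294.009,172.595 248.960,189.905 207.339,165.477 200.487,117.706 233.564,82.565 281.662,86.515" fill="none" stroke="#0000ff"/>
  <polygon points="211.576,49.186 227.471,34.714 247.951,41.243 252.538,62.244 236.643,76.716 216.163,70.187" fill="none" stroke="#008000"/>
  <polygon points="178.175,49.775 168.976,27.566 146.767,18.367 124.558,27.566 115.359,49.775 124.558,71.984 146.767,81.183 168.976,71.984" fill="none" stroke="#008000"/>
  <polygon points="337.936,139.578 325.473,109.491 295.386,97.028 265.299,109.491 252.836,139.578 265.299,169.665 295.386,182.128 325.473,169.665" fill="none" stroke="#008000"/>
  <polygon points="40.003,179.535 78.570,56.472 213.998,57.893 193.777,143.001" fill="none" stroke="#008000"/>
</svg>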